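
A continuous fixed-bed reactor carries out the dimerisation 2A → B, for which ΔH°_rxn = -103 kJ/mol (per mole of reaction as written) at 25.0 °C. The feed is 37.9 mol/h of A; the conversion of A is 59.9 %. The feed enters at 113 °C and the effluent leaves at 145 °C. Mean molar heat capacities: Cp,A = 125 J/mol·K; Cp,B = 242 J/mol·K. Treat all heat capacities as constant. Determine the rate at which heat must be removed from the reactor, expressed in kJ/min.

Extent of reaction ξ = 0.599 × 37.9 / 2 = 11.351 mol/h
Reaction term: ξ·ΔH°_rxn = 11.351 × -103 = -1169.2 kJ/h
Sensible, feed 113→25 °C: -416.9 kJ/h
Outlet flows (mol/h): A 15.198, B 11.351
Sensible, products 25→145 °C: 557.6 kJ/h
Q = ΔH = -1028.5 kJ/h = -0.28568 kW
Heat removed = 17.141 kJ/min

Q_out = 17.1 kJ/min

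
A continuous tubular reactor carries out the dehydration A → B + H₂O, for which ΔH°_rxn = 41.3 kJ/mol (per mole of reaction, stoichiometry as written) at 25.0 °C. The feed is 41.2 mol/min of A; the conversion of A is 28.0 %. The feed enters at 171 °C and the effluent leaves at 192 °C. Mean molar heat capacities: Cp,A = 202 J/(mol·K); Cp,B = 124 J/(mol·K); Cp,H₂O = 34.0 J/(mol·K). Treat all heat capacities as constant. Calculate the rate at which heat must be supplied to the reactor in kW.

Q_in = 9.44 kW

Extent of reaction ξ = 0.280 × 41.2 = 11.536 mol/min
Reaction term: ξ·ΔH°_rxn = 11.536 × 41.3 = 476.44 kJ/min
Sensible, feed 171→25 °C: -1215.1 kJ/min
Outlet flows (mol/min): A 29.664, B 11.536, H₂O 11.536
Sensible, products 25→192 °C: 1305.1 kJ/min
Q = ΔH = 566.44 kJ/min = 9.4407 kW
Heat supplied = 9.4407 kW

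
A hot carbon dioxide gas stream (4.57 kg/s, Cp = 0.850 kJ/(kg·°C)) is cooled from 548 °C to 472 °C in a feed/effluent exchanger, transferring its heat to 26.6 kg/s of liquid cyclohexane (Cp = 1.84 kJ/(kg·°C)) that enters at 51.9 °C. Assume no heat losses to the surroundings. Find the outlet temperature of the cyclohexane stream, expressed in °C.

T_c,out = 57.9 °C

Heat released by hot stream: Q = 4.57 × 0.850 × (548 − 472) = 295.22 kJ/s
Energy balance on cold side (adiabatic exchanger): Q = ṁ_c·Cp_c·(T_c,out − T_c,in)
T_c,out = 51.9 + 295.22/(26.6 × 1.84) = 57.932 °C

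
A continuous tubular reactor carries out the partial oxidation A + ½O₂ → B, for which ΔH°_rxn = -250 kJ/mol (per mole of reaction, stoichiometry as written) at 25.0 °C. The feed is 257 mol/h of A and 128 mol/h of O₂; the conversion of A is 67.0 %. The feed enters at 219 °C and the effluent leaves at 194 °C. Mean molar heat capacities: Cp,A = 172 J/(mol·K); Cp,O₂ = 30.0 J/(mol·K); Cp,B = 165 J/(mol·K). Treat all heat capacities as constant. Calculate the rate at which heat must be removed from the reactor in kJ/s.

Extent of reaction ξ = 0.670 × 257 = 172.19 mol/h
Reaction term: ξ·ΔH°_rxn = 172.19 × -250 = -43048 kJ/h
Sensible, feed 219→25 °C: -9320.5 kJ/h
Outlet flows (mol/h): A 84.81, O₂ 41.905, B 172.19
Sensible, products 25→194 °C: 7479.2 kJ/h
Q = ΔH = -44889 kJ/h = -12.469 kW
Heat removed = 12.469 kJ/s

Q_out = 12.5 kJ/s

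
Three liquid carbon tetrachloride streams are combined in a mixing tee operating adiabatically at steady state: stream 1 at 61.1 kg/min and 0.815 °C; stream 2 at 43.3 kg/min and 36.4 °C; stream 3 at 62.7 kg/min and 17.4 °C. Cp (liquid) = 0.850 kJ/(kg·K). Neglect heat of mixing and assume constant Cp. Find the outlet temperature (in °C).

T_out = 16.3 °C

Energy balance with Q = 0: Σ ṁᵢCp,ᵢ(T_out − Tᵢ) = 0
T_out = Σ ṁᵢCp,ᵢTᵢ / Σ ṁᵢCp,ᵢ
      = 2309.4 / 142.03 = 16.259 °C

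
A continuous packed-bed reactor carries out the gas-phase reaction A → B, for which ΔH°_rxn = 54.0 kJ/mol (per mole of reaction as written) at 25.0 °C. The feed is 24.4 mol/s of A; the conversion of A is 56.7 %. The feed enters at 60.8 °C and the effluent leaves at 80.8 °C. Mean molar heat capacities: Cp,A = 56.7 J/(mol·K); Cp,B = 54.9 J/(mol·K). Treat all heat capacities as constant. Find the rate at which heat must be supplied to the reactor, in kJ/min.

Extent of reaction ξ = 0.567 × 24.4 = 13.835 mol/s
Reaction term: ξ·ΔH°_rxn = 13.835 × 54.0 = 747.08 kJ/s
Sensible, feed 60.8→25 °C: -49.529 kJ/s
Outlet flows (mol/s): A 10.565, B 13.835
Sensible, products 25→80.8 °C: 75.809 kJ/s
Q = ΔH = 773.36 kJ/s = 773.36 kW
Heat supplied = 46402 kJ/min

Q_in = 46400 kJ/min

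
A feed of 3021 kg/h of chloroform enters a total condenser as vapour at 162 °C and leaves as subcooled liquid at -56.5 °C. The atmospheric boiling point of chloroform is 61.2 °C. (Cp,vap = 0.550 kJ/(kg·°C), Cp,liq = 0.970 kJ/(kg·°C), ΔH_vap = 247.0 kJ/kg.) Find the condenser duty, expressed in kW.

vapour 162→61.2 °C: -55.44 kJ/kg
condensation at 61.2 °C: -247 kJ/kg
liquid 61.2→-56.5 °C: -114.17 kJ/kg
Δh = -55.44 + -247 + -114.17 = -416.61 kJ/kg
Q = ṁ·Δh = 3021 kg/h × -416.61 kJ/kg = -1.2586e+06 kJ/h
|Q| = 349.6 kW

Q_c = 350 kW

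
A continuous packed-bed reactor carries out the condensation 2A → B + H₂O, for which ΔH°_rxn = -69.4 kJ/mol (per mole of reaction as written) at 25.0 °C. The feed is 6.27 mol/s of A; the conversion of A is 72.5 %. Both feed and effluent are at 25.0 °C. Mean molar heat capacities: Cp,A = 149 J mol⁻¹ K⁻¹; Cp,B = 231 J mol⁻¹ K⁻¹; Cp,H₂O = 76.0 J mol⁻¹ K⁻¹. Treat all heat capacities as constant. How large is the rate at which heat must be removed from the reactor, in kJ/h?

Extent of reaction ξ = 0.725 × 6.27 / 2 = 2.2729 mol/s
Reaction term: ξ·ΔH°_rxn = 2.2729 × -69.4 = -157.74 kJ/s
Q = ΔH = -157.74 kJ/s = -157.74 kW
Heat removed = 567860 kJ/h

Q_out = 568000 kJ/h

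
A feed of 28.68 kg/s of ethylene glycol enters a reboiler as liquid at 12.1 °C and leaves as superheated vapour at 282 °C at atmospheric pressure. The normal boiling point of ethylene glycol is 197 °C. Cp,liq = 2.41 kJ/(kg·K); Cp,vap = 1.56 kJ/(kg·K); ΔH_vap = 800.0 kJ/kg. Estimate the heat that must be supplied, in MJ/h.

liquid 12.1→197 °C: 445.61 kJ/kg
vaporisation at 197 °C: 800 kJ/kg
vapour 197→282 °C: 132.6 kJ/kg
Δh = 445.61 + 800 + 132.6 = 1378.2 kJ/kg
Q = ṁ·Δh = 28.68 kg/s × 1378.2 kJ/kg = 39527 kJ/s
|Q| = 39527 kW = 142300 MJ/h

Q = 142000 MJ/h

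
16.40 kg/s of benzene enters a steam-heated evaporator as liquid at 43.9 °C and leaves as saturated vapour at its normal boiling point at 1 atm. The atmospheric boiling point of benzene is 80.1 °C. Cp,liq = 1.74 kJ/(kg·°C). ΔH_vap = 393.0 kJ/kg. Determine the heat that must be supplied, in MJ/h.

liquid 43.9→80.1 °C: 62.988 kJ/kg
vaporisation at 80.1 °C: 393 kJ/kg
Δh = 62.988 + 393 = 455.99 kJ/kg
Q = ṁ·Δh = 16.40 kg/s × 455.99 kJ/kg = 7478.2 kJ/s
|Q| = 7478.2 kW = 26922 MJ/h

Q = 26900 MJ/h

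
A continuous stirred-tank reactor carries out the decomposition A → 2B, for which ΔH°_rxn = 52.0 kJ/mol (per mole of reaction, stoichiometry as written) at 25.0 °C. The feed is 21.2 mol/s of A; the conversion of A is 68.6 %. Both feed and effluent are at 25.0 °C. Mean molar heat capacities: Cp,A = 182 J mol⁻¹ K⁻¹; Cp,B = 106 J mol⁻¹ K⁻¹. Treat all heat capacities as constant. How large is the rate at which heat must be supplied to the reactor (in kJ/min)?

Q_in = 45400 kJ/min

Extent of reaction ξ = 0.686 × 21.2 = 14.543 mol/s
Reaction term: ξ·ΔH°_rxn = 14.543 × 52.0 = 756.25 kJ/s
Q = ΔH = 756.25 kJ/s = 756.25 kW
Heat supplied = 45375 kJ/min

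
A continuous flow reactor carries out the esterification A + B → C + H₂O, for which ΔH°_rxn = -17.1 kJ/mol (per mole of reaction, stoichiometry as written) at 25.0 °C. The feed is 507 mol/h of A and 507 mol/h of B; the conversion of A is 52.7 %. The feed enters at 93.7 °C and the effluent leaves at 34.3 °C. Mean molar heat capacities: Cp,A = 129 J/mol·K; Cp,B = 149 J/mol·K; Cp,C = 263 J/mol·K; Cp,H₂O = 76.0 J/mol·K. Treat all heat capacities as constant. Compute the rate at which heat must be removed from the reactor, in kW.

Extent of reaction ξ = 0.527 × 507 = 267.19 mol/h
Reaction term: ξ·ΔH°_rxn = 267.19 × -17.1 = -4568.9 kJ/h
Sensible, feed 93.7→25 °C: -9683 kJ/h
Outlet flows (mol/h): A 239.81, B 239.81, C 267.19, H₂O 267.19
Sensible, products 25→34.3 °C: 1462.4 kJ/h
Q = ΔH = -12790 kJ/h = -3.5527 kW
Heat removed = 3.5527 kW

Q_out = 3.55 kW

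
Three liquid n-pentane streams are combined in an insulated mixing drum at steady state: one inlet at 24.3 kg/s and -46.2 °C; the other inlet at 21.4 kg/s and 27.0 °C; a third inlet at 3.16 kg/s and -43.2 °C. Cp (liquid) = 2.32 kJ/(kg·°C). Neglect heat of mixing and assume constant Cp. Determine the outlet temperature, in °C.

No heat crosses the boundary, so H_out = H_in.
T_out = Σ ṁᵢCp,ᵢTᵢ / Σ ṁᵢCp,ᵢ
      = -1580.8 / 113.36 = -13.945 °C

T_out = -13.9 °C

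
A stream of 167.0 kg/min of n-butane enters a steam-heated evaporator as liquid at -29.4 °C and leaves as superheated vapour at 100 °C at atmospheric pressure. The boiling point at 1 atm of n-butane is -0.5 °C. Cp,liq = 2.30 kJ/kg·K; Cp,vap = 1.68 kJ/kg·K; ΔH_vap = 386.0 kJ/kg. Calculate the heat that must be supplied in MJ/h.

liquid -29.4→-0.5 °C: 66.47 kJ/kg
vaporisation at -0.5 °C: 386 kJ/kg
vapour -0.5→100 °C: 168.84 kJ/kg
Δh = 66.47 + 386 + 168.84 = 621.31 kJ/kg
Q = ṁ·Δh = 167.0 kg/min × 621.31 kJ/kg = 103760 kJ/min
|Q| = 1729.3 kW = 6225.5 MJ/h

Q = 6230 MJ/h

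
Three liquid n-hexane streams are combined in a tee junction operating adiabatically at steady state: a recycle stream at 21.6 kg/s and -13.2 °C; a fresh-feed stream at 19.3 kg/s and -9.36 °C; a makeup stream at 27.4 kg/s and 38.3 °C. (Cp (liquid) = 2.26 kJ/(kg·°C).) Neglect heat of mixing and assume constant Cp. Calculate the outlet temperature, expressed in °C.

Adiabatic, steady state ⇒ Σ ṁᵢCp,ᵢ(T_out − Tᵢ) = 0
T_out = Σ ṁᵢCp,ᵢTᵢ / Σ ṁᵢCp,ᵢ
      = 1319.1 / 154.36 = 8.5454 °C

T_out = 8.55 °C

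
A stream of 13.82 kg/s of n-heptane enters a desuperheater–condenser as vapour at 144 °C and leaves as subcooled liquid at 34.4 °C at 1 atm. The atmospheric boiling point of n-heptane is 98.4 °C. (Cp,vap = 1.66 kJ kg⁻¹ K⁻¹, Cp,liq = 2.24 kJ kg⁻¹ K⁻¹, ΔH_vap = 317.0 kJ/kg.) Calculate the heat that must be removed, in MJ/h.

Q_c = 26700 MJ/h

vapour 144→98.4 °C: -75.696 kJ/kg
condensation at 98.4 °C: -317 kJ/kg
liquid 98.4→34.4 °C: -143.36 kJ/kg
Δh = -75.696 + -317 + -143.36 = -536.06 kJ/kg
Q = ṁ·Δh = 13.82 kg/s × -536.06 kJ/kg = -7408.3 kJ/s
|Q| = 7408.3 kW = 26670 MJ/h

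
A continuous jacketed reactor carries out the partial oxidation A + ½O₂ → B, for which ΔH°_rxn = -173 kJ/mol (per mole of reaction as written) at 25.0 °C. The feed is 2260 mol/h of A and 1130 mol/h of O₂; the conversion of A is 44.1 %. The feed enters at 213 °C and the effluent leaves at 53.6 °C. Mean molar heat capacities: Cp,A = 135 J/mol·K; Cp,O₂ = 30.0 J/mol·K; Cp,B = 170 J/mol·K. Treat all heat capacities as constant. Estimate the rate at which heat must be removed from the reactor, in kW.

Extent of reaction ξ = 0.441 × 2260 = 996.66 mol/h
Reaction term: ξ·ΔH°_rxn = 996.66 × -173 = -172420 kJ/h
Sensible, feed 213→25 °C: -63732 kJ/h
Outlet flows (mol/h): A 1263.3, O₂ 631.67, B 996.66
Sensible, products 25→53.6 °C: 10265 kJ/h
Q = ΔH = -225890 kJ/h = -62.747 kW
Heat removed = 62.747 kW

Q_out = 62.7 kW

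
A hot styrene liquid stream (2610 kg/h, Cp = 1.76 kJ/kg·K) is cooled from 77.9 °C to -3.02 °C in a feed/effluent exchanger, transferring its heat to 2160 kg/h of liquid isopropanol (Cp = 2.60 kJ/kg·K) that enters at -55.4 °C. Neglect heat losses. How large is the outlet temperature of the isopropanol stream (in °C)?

Heat released by hot stream: Q = 2610 × 1.76 × (77.9 − -3.02) = 371710 kJ/h
Energy balance on cold side (adiabatic exchanger): Q = ṁ_c·Cp_c·(T_c,out − T_c,in)
T_c,out = -55.4 + 371710/(2160 × 2.60) = 10.788 °C

T_c,out = 10.8 °C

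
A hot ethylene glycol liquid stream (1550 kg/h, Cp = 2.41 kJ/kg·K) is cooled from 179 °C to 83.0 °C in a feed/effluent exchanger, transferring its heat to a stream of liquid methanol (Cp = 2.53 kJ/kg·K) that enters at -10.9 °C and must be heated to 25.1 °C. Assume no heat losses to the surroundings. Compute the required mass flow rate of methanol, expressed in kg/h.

Heat released by hot stream: Q = 1550 × 2.41 × (179 − 83.0) = 358610 kJ/h
Energy balance on cold side (adiabatic exchanger): Q = ṁ_c·Cp_c·(T_c,out − T_c,in)
ṁ_c = 358610 / [2.53 × (25.1 − -10.9)] = 3937.3 kg/h

ṁ_c = 3940 kg/h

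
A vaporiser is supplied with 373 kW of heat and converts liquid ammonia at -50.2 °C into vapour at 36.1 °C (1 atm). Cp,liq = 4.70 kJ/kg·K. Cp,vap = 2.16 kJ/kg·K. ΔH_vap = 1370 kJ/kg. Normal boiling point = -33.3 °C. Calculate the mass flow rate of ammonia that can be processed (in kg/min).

ṁ = 14.0 kg/min

Δh = 4.70×(-33.3−-50.2) + 1370 + 2.16×(36.1−-33.3) = 1599.3 kJ/kg
Q = 373 kW = 373 kJ/s = 22380 kJ/min
ṁ = Q/Δh = 22380 / 1599.3 = 13.993 kg/min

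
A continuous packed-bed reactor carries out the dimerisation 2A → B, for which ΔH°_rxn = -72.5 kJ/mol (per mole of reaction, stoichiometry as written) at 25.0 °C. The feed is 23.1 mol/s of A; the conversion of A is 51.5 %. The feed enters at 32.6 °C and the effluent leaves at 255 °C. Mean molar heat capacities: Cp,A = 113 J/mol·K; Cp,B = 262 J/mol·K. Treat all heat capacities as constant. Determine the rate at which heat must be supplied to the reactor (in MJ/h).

Q_in = 715 MJ/h

Extent of reaction ξ = 0.515 × 23.1 / 2 = 5.9483 mol/s
Reaction term: ξ·ΔH°_rxn = 5.9483 × -72.5 = -431.25 kJ/s
Sensible, feed 32.6→25 °C: -19.838 kJ/s
Outlet flows (mol/s): A 11.204, B 5.9483
Sensible, products 25→255 °C: 649.62 kJ/s
Q = ΔH = 198.53 kJ/s = 198.53 kW
Heat supplied = 714.72 MJ/h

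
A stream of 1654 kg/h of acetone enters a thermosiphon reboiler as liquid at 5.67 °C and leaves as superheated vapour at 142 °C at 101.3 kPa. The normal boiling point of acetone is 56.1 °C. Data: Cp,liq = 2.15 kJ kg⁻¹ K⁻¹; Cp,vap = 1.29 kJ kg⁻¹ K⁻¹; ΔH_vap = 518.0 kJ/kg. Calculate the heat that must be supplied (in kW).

Q = 339 kW

liquid 5.67→56.1 °C: 108.42 kJ/kg
vaporisation at 56.1 °C: 518 kJ/kg
vapour 56.1→142 °C: 110.81 kJ/kg
Δh = 108.42 + 518 + 110.81 = 737.24 kJ/kg
Q = ṁ·Δh = 1654 kg/h × 737.24 kJ/kg = 1.2194e+06 kJ/h
|Q| = 338.72 kW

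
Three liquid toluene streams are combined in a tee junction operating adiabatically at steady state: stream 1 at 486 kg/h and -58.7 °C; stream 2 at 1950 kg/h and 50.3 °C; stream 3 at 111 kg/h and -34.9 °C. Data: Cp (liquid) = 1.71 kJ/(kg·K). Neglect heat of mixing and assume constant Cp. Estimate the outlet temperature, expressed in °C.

T_out = 25.8 °C

No heat crosses the boundary, so H_out = H_in.
Σ ṁᵢCp,ᵢTᵢ = 486×1.71×-58.7 + 1950×1.71×50.3 + 111×1.71×-34.9 = 112320
Σ ṁᵢCp,ᵢ = 486×1.71 + 1950×1.71 + 111×1.71 = 4355.4
T_out = 112320 / 4355.4 = 25.788 °C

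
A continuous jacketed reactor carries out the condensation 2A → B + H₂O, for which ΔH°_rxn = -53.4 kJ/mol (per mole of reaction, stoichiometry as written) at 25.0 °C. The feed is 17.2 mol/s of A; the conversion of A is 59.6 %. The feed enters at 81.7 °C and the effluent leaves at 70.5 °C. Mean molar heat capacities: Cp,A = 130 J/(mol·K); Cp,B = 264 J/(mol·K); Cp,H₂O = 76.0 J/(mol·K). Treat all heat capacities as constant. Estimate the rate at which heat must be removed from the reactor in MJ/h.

Extent of reaction ξ = 0.596 × 17.2 / 2 = 5.1256 mol/s
Reaction term: ξ·ΔH°_rxn = 5.1256 × -53.4 = -273.71 kJ/s
Sensible, feed 81.7→25 °C: -126.78 kJ/s
Outlet flows (mol/s): A 6.9488, B 5.1256, H₂O 5.1256
Sensible, products 25→70.5 °C: 120.4 kJ/s
Q = ΔH = -280.09 kJ/s = -280.09 kW
Heat removed = 1008.3 MJ/h

Q_out = 1010 MJ/h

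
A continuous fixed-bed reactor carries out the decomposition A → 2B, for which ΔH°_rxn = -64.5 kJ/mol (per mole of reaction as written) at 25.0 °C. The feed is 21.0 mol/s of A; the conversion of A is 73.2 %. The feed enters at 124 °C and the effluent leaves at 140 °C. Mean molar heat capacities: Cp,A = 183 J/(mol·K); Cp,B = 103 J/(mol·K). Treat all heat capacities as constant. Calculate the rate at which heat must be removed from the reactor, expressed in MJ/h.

Extent of reaction ξ = 0.732 × 21.0 = 15.372 mol/s
Reaction term: ξ·ΔH°_rxn = 15.372 × -64.5 = -991.49 kJ/s
Sensible, feed 124→25 °C: -380.46 kJ/s
Outlet flows (mol/s): A 5.628, B 30.744
Sensible, products 25→140 °C: 482.6 kJ/s
Q = ΔH = -889.35 kJ/s = -889.35 kW
Heat removed = 3201.6 MJ/h

Q_out = 3200 MJ/h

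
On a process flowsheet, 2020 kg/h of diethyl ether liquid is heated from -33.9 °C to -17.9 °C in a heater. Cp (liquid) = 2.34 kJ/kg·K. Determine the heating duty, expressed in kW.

Q = 21.0 kW

Q = ṁ·Cp·ΔT = 2020 × 2.34 × (-17.9 − -33.9) = 75629 kJ/h
Converting: 75629 / 3600 s = 21.008 kW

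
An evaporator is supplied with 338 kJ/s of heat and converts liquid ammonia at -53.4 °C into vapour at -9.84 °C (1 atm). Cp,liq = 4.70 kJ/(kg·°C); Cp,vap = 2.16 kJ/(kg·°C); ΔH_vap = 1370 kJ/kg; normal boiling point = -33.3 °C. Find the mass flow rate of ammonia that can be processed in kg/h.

Δh = 4.70×(-33.3−-53.4) + 1370 + 2.16×(-9.84−-33.3) = 1515.1 kJ/kg
Q = 338 kJ/s = 338 kJ/s = 1.2168e+06 kJ/h
ṁ = Q/Δh = 1.2168e+06 / 1515.1 = 803.09 kg/h

ṁ = 803 kg/h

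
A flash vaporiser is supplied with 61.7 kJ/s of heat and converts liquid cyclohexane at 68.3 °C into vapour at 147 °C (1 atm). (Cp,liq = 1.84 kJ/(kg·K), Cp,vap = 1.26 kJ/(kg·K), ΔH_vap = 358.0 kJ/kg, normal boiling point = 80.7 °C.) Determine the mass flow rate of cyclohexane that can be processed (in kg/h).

ṁ = 478 kg/h

Δh = 1.84×(80.7−68.3) + 358.0 + 1.26×(147−80.7) = 464.35 kJ/kg
Q = 61.7 kJ/s = 61.7 kJ/s = 222120 kJ/h
ṁ = Q/Δh = 222120 / 464.35 = 478.34 kg/h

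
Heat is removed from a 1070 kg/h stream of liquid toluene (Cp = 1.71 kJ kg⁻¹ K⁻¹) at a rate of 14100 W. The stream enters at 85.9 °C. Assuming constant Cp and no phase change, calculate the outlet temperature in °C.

T_out = 58.2 °C

Q = 14100 W = 50760 kJ/h
ΔT = Q/(ṁ·Cp) = 50760/(1070×1.71) = 27.742 K
T_out = 85.9 − 27.742 = 58.158 °C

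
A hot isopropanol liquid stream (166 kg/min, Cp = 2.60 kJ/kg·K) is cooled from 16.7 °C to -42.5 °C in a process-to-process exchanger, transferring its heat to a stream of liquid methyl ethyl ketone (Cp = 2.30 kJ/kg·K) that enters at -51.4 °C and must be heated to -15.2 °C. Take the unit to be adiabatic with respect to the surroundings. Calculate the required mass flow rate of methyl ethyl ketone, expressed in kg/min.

ṁ_c = 307 kg/min

Heat released by hot stream: Q = 166 × 2.60 × (16.7 − -42.5) = 25551 kJ/min
Energy balance on cold side (adiabatic exchanger): Q = ṁ_c·Cp_c·(T_c,out − T_c,in)
ṁ_c = 25551 / [2.30 × (-15.2 − -51.4)] = 306.88 kg/min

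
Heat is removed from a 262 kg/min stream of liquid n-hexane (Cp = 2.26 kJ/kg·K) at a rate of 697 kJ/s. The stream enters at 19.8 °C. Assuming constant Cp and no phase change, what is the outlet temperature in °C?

Q = 697 kJ/s = 41820 kJ/min
ΔT = Q/(ṁ·Cp) = 41820/(262×2.26) = 70.628 K
T_out = 19.8 − 70.628 = -50.828 °C

T_out = -50.8 °C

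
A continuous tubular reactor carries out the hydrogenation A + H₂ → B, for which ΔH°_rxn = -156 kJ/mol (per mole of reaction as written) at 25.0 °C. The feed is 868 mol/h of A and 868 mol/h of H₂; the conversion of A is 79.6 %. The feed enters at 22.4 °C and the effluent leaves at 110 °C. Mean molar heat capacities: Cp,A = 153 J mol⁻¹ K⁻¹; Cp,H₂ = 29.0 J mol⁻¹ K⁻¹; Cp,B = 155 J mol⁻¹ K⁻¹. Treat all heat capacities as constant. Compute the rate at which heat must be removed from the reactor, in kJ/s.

Extent of reaction ξ = 0.796 × 868 = 690.93 mol/h
Reaction term: ξ·ΔH°_rxn = 690.93 × -156 = -107780 kJ/h
Sensible, feed 22.4→25 °C: 410.74 kJ/h
Outlet flows (mol/h): A 177.07, H₂ 177.07, B 690.93
Sensible, products 25→110 °C: 11842 kJ/h
Q = ΔH = -95532 kJ/h = -26.537 kW
Heat removed = 26.537 kJ/s

Q_out = 26.5 kJ/s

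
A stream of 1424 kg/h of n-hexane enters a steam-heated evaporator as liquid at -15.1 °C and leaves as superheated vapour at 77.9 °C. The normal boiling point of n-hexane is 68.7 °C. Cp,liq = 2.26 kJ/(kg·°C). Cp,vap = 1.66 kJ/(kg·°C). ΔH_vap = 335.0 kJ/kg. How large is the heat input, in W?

Q = 213000 W

liquid -15.1→68.7 °C: 189.39 kJ/kg
vaporisation at 68.7 °C: 335 kJ/kg
vapour 68.7→77.9 °C: 15.272 kJ/kg
Δh = 189.39 + 335 + 15.272 = 539.66 kJ/kg
Q = ṁ·Δh = 1424 kg/h × 539.66 kJ/kg = 768480 kJ/h
|Q| = 213.47 kW = 213470 W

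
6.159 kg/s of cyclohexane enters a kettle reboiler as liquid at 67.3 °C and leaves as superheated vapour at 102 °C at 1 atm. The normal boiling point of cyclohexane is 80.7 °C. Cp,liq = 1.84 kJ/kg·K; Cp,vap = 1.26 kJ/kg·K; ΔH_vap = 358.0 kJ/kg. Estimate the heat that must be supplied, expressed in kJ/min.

liquid 67.3→80.7 °C: 24.656 kJ/kg
vaporisation at 80.7 °C: 358 kJ/kg
vapour 80.7→102 °C: 26.838 kJ/kg
Δh = 24.656 + 358 + 26.838 = 409.49 kJ/kg
Q = ṁ·Δh = 6.159 kg/s × 409.49 kJ/kg = 2522.1 kJ/s
|Q| = 2522.1 kW = 151320 kJ/min

Q = 151000 kJ/min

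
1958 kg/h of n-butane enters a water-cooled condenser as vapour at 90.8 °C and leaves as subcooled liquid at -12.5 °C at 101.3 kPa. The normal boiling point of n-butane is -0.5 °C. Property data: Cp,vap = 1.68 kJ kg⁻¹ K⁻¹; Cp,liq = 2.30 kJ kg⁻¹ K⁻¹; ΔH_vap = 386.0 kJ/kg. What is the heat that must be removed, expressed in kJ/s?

Q_c = 308 kJ/s

vapour 90.8→-0.5 °C: -153.38 kJ/kg
condensation at -0.5 °C: -386 kJ/kg
liquid -0.5→-12.5 °C: -27.6 kJ/kg
Δh = -153.38 + -386 + -27.6 = -566.98 kJ/kg
Q = ṁ·Δh = 1958 kg/h × -566.98 kJ/kg = -1.1102e+06 kJ/h
|Q| = 308.38 kW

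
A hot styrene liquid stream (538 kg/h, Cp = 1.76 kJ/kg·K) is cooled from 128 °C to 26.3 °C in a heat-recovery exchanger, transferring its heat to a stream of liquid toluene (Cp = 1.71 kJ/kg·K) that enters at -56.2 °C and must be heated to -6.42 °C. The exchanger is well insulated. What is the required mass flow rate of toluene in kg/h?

ṁ_c = 1130 kg/h

Heat released by hot stream: Q = 538 × 1.76 × (128 − 26.3) = 96298 kJ/h
Energy balance on cold side (adiabatic exchanger): Q = ṁ_c·Cp_c·(T_c,out − T_c,in)
ṁ_c = 96298 / [1.71 × (-6.42 − -56.2)] = 1131.3 kg/h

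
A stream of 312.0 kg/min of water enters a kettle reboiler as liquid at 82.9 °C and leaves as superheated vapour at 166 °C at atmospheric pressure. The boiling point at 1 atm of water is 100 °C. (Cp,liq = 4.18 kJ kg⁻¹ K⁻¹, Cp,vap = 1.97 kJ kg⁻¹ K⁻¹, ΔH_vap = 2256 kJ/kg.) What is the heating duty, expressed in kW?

liquid 82.9→100 °C: 71.478 kJ/kg
vaporisation at 100 °C: 2256 kJ/kg
vapour 100→166 °C: 130.02 kJ/kg
Δh = 71.478 + 2256 + 130.02 = 2457.5 kJ/kg
Q = ṁ·Δh = 312.0 kg/min × 2457.5 kJ/kg = 766740 kJ/min
|Q| = 12779 kW

Q = 12800 kW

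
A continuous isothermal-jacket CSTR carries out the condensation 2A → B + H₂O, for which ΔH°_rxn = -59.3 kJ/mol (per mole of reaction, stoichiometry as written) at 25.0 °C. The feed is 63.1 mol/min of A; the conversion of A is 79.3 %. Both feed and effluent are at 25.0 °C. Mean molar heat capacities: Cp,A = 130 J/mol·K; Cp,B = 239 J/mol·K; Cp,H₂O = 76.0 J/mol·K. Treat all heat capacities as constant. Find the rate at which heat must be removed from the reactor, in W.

Q_out = 24700 W

Extent of reaction ξ = 0.793 × 63.1 / 2 = 25.019 mol/min
Reaction term: ξ·ΔH°_rxn = 25.019 × -59.3 = -1483.6 kJ/min
Q = ΔH = -1483.6 kJ/min = -24.727 kW
Heat removed = 24727 W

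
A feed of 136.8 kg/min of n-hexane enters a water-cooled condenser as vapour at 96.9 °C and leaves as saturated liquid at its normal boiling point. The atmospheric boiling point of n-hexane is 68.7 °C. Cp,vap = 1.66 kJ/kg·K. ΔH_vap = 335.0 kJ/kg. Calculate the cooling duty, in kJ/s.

vapour 96.9→68.7 °C: -46.812 kJ/kg
condensation at 68.7 °C: -335 kJ/kg
Δh = -46.812 + -335 = -381.81 kJ/kg
Q = ṁ·Δh = 136.8 kg/min × -381.81 kJ/kg = -52232 kJ/min
|Q| = 870.53 kW

Q_c = 871 kJ/s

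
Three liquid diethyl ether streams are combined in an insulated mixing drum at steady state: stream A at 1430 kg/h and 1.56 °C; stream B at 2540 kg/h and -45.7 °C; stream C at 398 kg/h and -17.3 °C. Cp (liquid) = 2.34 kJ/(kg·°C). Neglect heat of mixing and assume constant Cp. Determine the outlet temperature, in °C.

T_out = -27.6 °C

No heat crosses the boundary, so H_out = H_in.
Σ ṁᵢCp,ᵢTᵢ = 1430×2.34×1.56 + 2540×2.34×-45.7 + 398×2.34×-17.3 = -282510
Σ ṁᵢCp,ᵢ = 1430×2.34 + 2540×2.34 + 398×2.34 = 10221
T_out = -282510 / 10221 = -27.64 °C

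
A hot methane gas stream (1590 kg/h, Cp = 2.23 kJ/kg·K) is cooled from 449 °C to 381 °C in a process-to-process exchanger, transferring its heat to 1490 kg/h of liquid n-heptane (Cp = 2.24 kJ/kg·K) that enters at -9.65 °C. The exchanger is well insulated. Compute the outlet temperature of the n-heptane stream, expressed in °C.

Heat released by hot stream: Q = 1590 × 2.23 × (449 − 381) = 241110 kJ/h
Energy balance on cold side (adiabatic exchanger): Q = ṁ_c·Cp_c·(T_c,out − T_c,in)
T_c,out = -9.65 + 241110/(1490 × 2.24) = 62.59 °C

T_c,out = 62.6 °C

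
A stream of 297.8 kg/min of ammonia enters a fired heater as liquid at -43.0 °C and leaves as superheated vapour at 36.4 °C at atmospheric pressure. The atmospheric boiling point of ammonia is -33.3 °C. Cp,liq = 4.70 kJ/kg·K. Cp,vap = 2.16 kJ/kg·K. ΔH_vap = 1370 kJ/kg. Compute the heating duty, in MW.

Q = 7.77 MW

liquid -43.0→-33.3 °C: 45.59 kJ/kg
vaporisation at -33.3 °C: 1370 kJ/kg
vapour -33.3→36.4 °C: 150.55 kJ/kg
Δh = 45.59 + 1370 + 150.55 = 1566.1 kJ/kg
Q = ṁ·Δh = 297.8 kg/min × 1566.1 kJ/kg = 466400 kJ/min
|Q| = 7773.3 kW = 7.7733 MW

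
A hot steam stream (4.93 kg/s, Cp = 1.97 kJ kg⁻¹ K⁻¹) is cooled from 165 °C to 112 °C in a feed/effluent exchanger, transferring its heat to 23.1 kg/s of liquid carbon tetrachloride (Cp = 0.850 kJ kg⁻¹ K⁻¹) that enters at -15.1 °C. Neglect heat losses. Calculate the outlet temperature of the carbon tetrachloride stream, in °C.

Heat released by hot stream: Q = 4.93 × 1.97 × (165 − 112) = 514.74 kJ/s
Energy balance on cold side (adiabatic exchanger): Q = ṁ_c·Cp_c·(T_c,out − T_c,in)
T_c,out = -15.1 + 514.74/(23.1 × 0.850) = 11.115 °C

T_c,out = 11.1 °C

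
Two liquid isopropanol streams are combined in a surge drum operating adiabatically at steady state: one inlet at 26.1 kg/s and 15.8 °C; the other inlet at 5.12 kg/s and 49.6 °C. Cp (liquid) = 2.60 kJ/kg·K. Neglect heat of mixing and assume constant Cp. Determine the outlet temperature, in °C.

Adiabatic, steady state ⇒ Σ ṁᵢCp,ᵢ(T_out − Tᵢ) = 0
T_out = Σ ṁᵢCp,ᵢTᵢ / Σ ṁᵢCp,ᵢ
      = 1732.5 / 81.172 = 21.343 °C

T_out = 21.3 °C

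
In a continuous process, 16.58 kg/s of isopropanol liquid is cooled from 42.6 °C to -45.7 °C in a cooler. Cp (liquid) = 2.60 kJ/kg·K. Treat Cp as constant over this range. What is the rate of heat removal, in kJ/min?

Q_c = 228000 kJ/min

Q = ṁ·Cp·ΔT = 16.58 × 2.60 × (-45.7 − 42.6) = -3806.4 kJ/s
Cooling duty = 228390 kJ/min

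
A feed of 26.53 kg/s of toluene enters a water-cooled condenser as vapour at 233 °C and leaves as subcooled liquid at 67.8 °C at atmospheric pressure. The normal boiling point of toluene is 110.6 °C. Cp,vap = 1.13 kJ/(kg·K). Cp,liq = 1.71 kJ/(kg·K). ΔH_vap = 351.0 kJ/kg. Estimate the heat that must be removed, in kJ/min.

vapour 233→110.6 °C: -138.31 kJ/kg
condensation at 110.6 °C: -351 kJ/kg
liquid 110.6→67.8 °C: -73.188 kJ/kg
Δh = -138.31 + -351 + -73.188 = -562.5 kJ/kg
Q = ṁ·Δh = 26.53 kg/s × -562.5 kJ/kg = -14923 kJ/s
|Q| = 14923 kW = 895390 kJ/min

Q_c = 895000 kJ/min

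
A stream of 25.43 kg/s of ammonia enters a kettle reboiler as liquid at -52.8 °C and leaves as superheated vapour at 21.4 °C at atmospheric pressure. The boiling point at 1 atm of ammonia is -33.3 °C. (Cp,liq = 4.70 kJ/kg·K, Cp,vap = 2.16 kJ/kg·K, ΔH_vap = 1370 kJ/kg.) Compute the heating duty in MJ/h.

Q = 145000 MJ/h

liquid -52.8→-33.3 °C: 91.65 kJ/kg
vaporisation at -33.3 °C: 1370 kJ/kg
vapour -33.3→21.4 °C: 118.15 kJ/kg
Δh = 91.65 + 1370 + 118.15 = 1579.8 kJ/kg
Q = ṁ·Δh = 25.43 kg/s × 1579.8 kJ/kg = 40174 kJ/s
|Q| = 40174 kW = 144630 MJ/h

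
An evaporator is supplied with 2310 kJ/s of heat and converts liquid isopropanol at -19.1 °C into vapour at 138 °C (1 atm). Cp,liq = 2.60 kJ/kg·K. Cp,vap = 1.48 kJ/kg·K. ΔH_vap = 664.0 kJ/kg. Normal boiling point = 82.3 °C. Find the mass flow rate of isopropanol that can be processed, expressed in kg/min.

Δh = 2.60×(82.3−-19.1) + 664.0 + 1.48×(138−82.3) = 1010.1 kJ/kg
Q = 2310 kJ/s = 2310 kJ/s = 138600 kJ/min
ṁ = Q/Δh = 138600 / 1010.1 = 137.22 kg/min

ṁ = 137 kg/min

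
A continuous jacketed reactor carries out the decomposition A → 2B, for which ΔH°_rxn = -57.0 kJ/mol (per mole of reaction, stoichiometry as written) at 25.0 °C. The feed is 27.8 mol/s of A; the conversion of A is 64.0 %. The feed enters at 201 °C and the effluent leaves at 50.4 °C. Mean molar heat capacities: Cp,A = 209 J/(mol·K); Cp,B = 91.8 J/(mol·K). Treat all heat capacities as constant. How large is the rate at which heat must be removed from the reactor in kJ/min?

Q_out = 114000 kJ/min

Extent of reaction ξ = 0.640 × 27.8 = 17.792 mol/s
Reaction term: ξ·ΔH°_rxn = 17.792 × -57.0 = -1014.1 kJ/s
Sensible, feed 201→25 °C: -1022.6 kJ/s
Outlet flows (mol/s): A 10.008, B 35.584
Sensible, products 25→50.4 °C: 136.1 kJ/s
Q = ΔH = -1900.6 kJ/s = -1900.6 kW
Heat removed = 114040 kJ/min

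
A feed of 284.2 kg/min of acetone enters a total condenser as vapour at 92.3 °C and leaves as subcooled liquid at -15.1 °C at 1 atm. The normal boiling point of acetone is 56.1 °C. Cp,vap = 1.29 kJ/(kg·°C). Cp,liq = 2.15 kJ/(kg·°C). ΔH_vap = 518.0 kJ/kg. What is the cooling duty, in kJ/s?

Q_c = 3400 kJ/s

vapour 92.3→56.1 °C: -46.698 kJ/kg
condensation at 56.1 °C: -518 kJ/kg
liquid 56.1→-15.1 °C: -153.08 kJ/kg
Δh = -46.698 + -518 + -153.08 = -717.78 kJ/kg
Q = ṁ·Δh = 284.2 kg/min × -717.78 kJ/kg = -203990 kJ/min
|Q| = 3399.9 kW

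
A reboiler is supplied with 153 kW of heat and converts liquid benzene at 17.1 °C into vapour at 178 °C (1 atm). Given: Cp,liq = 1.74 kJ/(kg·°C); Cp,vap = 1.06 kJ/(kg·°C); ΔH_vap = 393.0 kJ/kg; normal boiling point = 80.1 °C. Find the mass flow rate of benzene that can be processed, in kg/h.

ṁ = 908 kg/h

Δh = 1.74×(80.1−17.1) + 393.0 + 1.06×(178−80.1) = 606.39 kJ/kg
Q = 153 kW = 153 kJ/s = 550800 kJ/h
ṁ = Q/Δh = 550800 / 606.39 = 908.32 kg/h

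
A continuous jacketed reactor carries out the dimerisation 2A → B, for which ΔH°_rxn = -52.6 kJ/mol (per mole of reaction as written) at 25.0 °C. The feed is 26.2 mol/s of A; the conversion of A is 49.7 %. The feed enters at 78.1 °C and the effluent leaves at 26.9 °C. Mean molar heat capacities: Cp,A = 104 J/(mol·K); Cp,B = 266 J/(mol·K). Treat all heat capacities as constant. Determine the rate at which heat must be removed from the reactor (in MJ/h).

Q_out = 1730 MJ/h

Extent of reaction ξ = 0.497 × 26.2 / 2 = 6.5107 mol/s
Reaction term: ξ·ΔH°_rxn = 6.5107 × -52.6 = -342.46 kJ/s
Sensible, feed 78.1→25 °C: -144.69 kJ/s
Outlet flows (mol/s): A 13.179, B 6.5107
Sensible, products 25→26.9 °C: 5.8946 kJ/s
Q = ΔH = -481.26 kJ/s = -481.26 kW
Heat removed = 1732.5 MJ/h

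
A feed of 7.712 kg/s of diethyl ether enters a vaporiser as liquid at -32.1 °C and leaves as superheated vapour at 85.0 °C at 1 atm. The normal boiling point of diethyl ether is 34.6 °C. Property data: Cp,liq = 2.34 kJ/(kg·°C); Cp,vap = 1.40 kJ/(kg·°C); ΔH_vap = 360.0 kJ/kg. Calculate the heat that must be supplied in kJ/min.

Q = 271000 kJ/min

liquid -32.1→34.6 °C: 156.08 kJ/kg
vaporisation at 34.6 °C: 360 kJ/kg
vapour 34.6→85.0 °C: 70.56 kJ/kg
Δh = 156.08 + 360 + 70.56 = 586.64 kJ/kg
Q = ṁ·Δh = 7.712 kg/s × 586.64 kJ/kg = 4524.2 kJ/s
|Q| = 4524.2 kW = 271450 kJ/min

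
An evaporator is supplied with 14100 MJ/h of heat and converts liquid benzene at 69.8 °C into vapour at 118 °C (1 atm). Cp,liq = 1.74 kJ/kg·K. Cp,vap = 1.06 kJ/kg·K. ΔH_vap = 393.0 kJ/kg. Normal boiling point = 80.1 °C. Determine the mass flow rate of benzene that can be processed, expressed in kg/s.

ṁ = 8.68 kg/s

Δh = 1.74×(80.1−69.8) + 393.0 + 1.06×(118−80.1) = 451.1 kJ/kg
Q = 14100 MJ/h = 3916.7 kJ/s = 3916.7 kJ/s
ṁ = Q/Δh = 3916.7 / 451.1 = 8.6826 kg/s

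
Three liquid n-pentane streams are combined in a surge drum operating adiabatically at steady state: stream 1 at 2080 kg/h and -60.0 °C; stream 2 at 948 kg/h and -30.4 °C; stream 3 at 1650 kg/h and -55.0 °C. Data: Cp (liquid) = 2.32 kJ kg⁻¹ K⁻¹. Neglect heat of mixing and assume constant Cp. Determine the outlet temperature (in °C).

T_out = -52.2 °C

No heat crosses the boundary, so H_out = H_in.
T_out = Σ ṁᵢCp,ᵢTᵢ / Σ ṁᵢCp,ᵢ
      = -566940 / 10853 = -52.238 °C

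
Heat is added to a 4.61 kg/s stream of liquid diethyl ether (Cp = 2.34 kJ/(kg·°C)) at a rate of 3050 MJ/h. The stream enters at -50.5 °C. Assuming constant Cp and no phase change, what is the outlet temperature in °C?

T_out = 28.0 °C

Q = 3050 MJ/h = 847.22 kJ/s
ΔT = Q/(ṁ·Cp) = 847.22/(4.61×2.34) = 78.538 K
T_out = -50.5 + 78.538 = 28.038 °C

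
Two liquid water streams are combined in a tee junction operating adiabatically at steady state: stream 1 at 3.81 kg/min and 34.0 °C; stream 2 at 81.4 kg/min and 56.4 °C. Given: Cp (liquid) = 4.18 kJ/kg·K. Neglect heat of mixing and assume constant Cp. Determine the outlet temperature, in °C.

No heat crosses the boundary, so H_out = H_in.
Σ ṁᵢCp,ᵢTᵢ = 3.81×4.18×34.0 + 81.4×4.18×56.4 = 19732
Σ ṁᵢCp,ᵢ = 3.81×4.18 + 81.4×4.18 = 356.18
T_out = 19732 / 356.18 = 55.398 °C

T_out = 55.4 °C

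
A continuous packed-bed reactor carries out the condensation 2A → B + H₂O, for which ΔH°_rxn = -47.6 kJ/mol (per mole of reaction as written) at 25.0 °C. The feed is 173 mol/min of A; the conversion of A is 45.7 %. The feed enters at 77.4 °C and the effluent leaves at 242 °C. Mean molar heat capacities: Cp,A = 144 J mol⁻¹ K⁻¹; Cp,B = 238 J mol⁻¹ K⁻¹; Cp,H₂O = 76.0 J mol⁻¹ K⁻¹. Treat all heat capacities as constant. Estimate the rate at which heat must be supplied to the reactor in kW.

Extent of reaction ξ = 0.457 × 173 / 2 = 39.531 mol/min
Reaction term: ξ·ΔH°_rxn = 39.531 × -47.6 = -1881.7 kJ/min
Sensible, feed 77.4→25 °C: -1305.4 kJ/min
Outlet flows (mol/min): A 93.939, B 39.531, H₂O 39.531
Sensible, products 25→242 °C: 5628.9 kJ/min
Q = ΔH = 2441.9 kJ/min = 40.698 kW
Heat supplied = 40.698 kW

Q_in = 40.7 kW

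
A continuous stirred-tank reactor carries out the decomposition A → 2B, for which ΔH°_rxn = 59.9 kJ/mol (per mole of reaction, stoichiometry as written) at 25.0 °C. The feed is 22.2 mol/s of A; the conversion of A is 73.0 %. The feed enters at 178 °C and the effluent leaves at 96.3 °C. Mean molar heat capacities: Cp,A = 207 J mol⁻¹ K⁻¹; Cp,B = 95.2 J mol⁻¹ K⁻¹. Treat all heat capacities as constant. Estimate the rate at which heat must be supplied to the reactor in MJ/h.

Extent of reaction ξ = 0.730 × 22.2 = 16.206 mol/s
Reaction term: ξ·ΔH°_rxn = 16.206 × 59.9 = 970.74 kJ/s
Sensible, feed 178→25 °C: -703.1 kJ/s
Outlet flows (mol/s): A 5.994, B 32.412
Sensible, products 25→96.3 °C: 308.47 kJ/s
Q = ΔH = 576.11 kJ/s = 576.11 kW
Heat supplied = 2074 MJ/h

Q_in = 2070 MJ/h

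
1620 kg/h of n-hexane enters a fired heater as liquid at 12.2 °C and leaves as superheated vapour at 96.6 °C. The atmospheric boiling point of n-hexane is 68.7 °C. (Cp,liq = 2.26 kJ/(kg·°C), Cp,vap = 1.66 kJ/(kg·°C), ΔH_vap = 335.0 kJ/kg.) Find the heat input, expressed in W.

Q = 229000 W

liquid 12.2→68.7 °C: 127.69 kJ/kg
vaporisation at 68.7 °C: 335 kJ/kg
vapour 68.7→96.6 °C: 46.314 kJ/kg
Δh = 127.69 + 335 + 46.314 = 509 kJ/kg
Q = ṁ·Δh = 1620 kg/h × 509 kJ/kg = 824590 kJ/h
|Q| = 229.05 kW = 229050 W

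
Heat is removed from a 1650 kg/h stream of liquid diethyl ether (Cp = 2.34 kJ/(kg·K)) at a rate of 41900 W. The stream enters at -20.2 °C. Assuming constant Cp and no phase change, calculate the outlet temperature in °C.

T_out = -59.3 °C

Q = 41900 W = 150840 kJ/h
ΔT = Q/(ṁ·Cp) = 150840/(1650×2.34) = 39.068 K
T_out = -20.2 − 39.068 = -59.268 °C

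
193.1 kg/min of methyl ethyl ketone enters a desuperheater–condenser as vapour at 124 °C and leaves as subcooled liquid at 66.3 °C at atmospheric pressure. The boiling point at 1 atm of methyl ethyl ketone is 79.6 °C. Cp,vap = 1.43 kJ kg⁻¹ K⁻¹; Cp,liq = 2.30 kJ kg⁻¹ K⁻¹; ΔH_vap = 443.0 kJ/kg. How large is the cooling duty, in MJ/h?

Q_c = 6220 MJ/h

vapour 124→79.6 °C: -63.492 kJ/kg
condensation at 79.6 °C: -443 kJ/kg
liquid 79.6→66.3 °C: -30.59 kJ/kg
Δh = -63.492 + -443 + -30.59 = -537.08 kJ/kg
Q = ṁ·Δh = 193.1 kg/min × -537.08 kJ/kg = -103710 kJ/min
|Q| = 1728.5 kW = 6222.6 MJ/h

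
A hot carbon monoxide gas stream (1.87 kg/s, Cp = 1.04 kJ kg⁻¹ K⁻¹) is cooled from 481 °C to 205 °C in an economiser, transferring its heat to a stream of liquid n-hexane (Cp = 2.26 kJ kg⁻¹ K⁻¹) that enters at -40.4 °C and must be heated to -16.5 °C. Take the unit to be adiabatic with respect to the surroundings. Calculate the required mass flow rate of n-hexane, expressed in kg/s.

ṁ_c = 9.94 kg/s

Heat released by hot stream: Q = 1.87 × 1.04 × (481 − 205) = 536.76 kJ/s
Energy balance on cold side (adiabatic exchanger): Q = ṁ_c·Cp_c·(T_c,out − T_c,in)
ṁ_c = 536.76 / [2.26 × (-16.5 − -40.4)] = 9.9375 kg/s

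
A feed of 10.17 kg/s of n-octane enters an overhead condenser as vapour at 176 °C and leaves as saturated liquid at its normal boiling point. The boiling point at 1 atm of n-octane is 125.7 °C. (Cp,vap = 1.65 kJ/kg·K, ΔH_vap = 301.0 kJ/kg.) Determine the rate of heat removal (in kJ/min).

Q_c = 234000 kJ/min

vapour 176→125.7 °C: -82.995 kJ/kg
condensation at 125.7 °C: -301 kJ/kg
Δh = -82.995 + -301 = -384 kJ/kg
Q = ṁ·Δh = 10.17 kg/s × -384 kJ/kg = -3905.2 kJ/s
|Q| = 3905.2 kW = 234310 kJ/min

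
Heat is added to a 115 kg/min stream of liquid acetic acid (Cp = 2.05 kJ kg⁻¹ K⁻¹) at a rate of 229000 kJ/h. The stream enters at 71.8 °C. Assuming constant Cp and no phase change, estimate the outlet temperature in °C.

T_out = 88.0 °C

Q = 229000 kJ/h = 3816.7 kJ/min
ΔT = Q/(ṁ·Cp) = 3816.7/(115×2.05) = 16.189 K
T_out = 71.8 + 16.189 = 87.989 °C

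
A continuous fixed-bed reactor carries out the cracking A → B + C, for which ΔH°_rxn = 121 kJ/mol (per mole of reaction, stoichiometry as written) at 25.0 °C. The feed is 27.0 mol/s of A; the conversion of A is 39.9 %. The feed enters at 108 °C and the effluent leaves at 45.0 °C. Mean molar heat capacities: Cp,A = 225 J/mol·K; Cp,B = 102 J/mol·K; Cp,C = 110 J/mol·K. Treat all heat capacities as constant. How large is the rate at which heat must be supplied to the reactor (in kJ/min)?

Q_in = 55100 kJ/min

Extent of reaction ξ = 0.399 × 27.0 = 10.773 mol/s
Reaction term: ξ·ΔH°_rxn = 10.773 × 121 = 1303.5 kJ/s
Sensible, feed 108→25 °C: -504.23 kJ/s
Outlet flows (mol/s): A 16.227, B 10.773, C 10.773
Sensible, products 25→45.0 °C: 118.7 kJ/s
Q = ΔH = 918.01 kJ/s = 918.01 kW
Heat supplied = 55080 kJ/min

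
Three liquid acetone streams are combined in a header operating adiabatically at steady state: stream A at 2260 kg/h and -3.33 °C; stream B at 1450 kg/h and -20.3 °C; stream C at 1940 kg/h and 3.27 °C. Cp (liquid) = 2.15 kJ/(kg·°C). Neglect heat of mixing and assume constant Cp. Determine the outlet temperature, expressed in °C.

T_out = -5.42 °C

Energy balance with Q = 0: Σ ṁᵢCp,ᵢ(T_out − Tᵢ) = 0
Σ ṁᵢCp,ᵢTᵢ = 2260×2.15×-3.33 + 1450×2.15×-20.3 + 1940×2.15×3.27 = -65827
Σ ṁᵢCp,ᵢ = 2260×2.15 + 1450×2.15 + 1940×2.15 = 12148
T_out = -65827 / 12148 = -5.4189 °C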